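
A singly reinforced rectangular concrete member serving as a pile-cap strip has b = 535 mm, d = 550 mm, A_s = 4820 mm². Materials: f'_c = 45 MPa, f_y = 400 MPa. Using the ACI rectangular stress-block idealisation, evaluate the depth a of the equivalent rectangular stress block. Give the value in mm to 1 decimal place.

a ≈ 94.2 mm

T = A_s f_y = 4820 × 400 = 1928000 N = 1928 kN.
Setting C = 0.85 f'_c a b equal to T: a = 1928000/(0.85 × 45 × 535) = 94.2 mm.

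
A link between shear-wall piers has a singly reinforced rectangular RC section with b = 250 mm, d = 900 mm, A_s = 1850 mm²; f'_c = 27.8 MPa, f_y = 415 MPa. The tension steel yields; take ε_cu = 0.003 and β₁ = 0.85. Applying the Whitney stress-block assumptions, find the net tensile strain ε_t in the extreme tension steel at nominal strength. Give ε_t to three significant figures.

ε_t ≈ 0.0147

a = A_s f_y/(0.85 f'_c b) = 129.96 mm.
β₁ = 0.85, so c = a/β₁ = 129.96/0.85 = 152.89 mm.
From the linear strain diagram with ε_cu = 0.003: ε_t = 0.003 (d − c)/c = 0.003 × (900 − 152.89)/152.89 = 0.0147.
Since ε_t ≥ 0.005, the section is tension-controlled.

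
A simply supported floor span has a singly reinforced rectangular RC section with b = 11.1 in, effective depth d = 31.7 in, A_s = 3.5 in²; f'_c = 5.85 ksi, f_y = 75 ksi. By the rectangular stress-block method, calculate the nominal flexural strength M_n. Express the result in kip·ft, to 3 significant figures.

T = A_s f_y = 3.5 × 75 = 262.5 kips.
a = T/(0.85 f'_c b) = 262.5/(0.85 × 5.85 × 11.1) = 4.756 in.
M_n = T(d − a/2) = 262.5 × (31.7 − 2.378) = 7697.0 kip·in = 7697.0/12 = 641.42 kip·ft.

M_n ≈ 641 kip·ft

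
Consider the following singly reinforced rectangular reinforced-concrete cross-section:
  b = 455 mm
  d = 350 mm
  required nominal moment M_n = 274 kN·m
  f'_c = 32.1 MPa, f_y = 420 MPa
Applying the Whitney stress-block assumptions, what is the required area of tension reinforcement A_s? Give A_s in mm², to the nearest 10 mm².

With M_n = 0.85 f'_c a b (d − a/2), solve the quadratic for a:
a = d − √(d² − 2M_n/(0.85 f'_c b)) = 350 − √(350² − 2 × 274×10⁶/(0.85 × 32.1 × 455)) = 70.07 mm.
A_s = 0.85 f'_c a b / f_y = 0.85 × 32.1 × 70.07 × 455 / 420 = 2071.2 mm².

A_s ≈ 2070 mm²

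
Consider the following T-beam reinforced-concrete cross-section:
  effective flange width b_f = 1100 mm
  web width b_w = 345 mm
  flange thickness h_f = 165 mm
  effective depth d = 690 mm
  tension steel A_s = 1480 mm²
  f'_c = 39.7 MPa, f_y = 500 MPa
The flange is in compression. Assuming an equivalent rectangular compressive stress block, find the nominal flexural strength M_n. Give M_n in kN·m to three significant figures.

M_n ≈ 503 kN·m

Tension: T = A_s f_y = 1480 × 500 = 740000 N.
Try a within the flange: a = T/(0.85 f'_c b_f) = 740000/(0.85 × 39.7 × 1100) = 19.94 mm.
Since a = 19.94 ≤ h_f = 165 mm, the stress block lies entirely in the flange; analyse as a rectangular beam of width b_f.
M_n = T(d − a/2) = 740000 × (690 − 9.97) = 503.22 × 10⁶ N·mm.
M_n = 503.22 kN·m.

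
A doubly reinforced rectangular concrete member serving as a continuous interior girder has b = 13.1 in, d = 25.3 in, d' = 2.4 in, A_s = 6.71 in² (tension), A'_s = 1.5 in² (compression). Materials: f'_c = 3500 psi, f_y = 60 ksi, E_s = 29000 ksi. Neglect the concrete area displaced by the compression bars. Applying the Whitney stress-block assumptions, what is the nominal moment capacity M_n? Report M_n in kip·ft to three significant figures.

M_n ≈ 726 kip·ft

Assume both steels yield.
a = (A_s − A'_s) f_y/(0.85 f'_c b) = (6.71 − 1.5) × 60/(0.85 × 3.5 × 13.1) = 8.021 in.
c = a/β₁ = 8.021/0.85 = 9.436 in; ε'_s = 0.003(c − d')/c = 0.0022 ≥ ε_y = 0.0021, so the compression steel yields.
M_n = (A_s − A'_s) f_y (d − a/2) + A'_s f_y (d − d') = 312.6 × (25.3 − 4.0105) + 90 × (25.3 − 2.4) = 6655.1 + 2061.0 = 8716.1 kip·in = 8716.1/12 = 726.34 kip·ft.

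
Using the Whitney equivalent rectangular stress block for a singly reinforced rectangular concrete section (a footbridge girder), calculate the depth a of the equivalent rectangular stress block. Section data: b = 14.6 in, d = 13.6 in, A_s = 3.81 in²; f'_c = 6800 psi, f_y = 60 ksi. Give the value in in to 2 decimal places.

T = A_s f_y = 3.81 × 60 = 228.6 kips.
a = T/(0.85 f'_c b) = 228.6/(0.85 × 6.8 × 14.6) = 2.71 in.

a ≈ 2.71 in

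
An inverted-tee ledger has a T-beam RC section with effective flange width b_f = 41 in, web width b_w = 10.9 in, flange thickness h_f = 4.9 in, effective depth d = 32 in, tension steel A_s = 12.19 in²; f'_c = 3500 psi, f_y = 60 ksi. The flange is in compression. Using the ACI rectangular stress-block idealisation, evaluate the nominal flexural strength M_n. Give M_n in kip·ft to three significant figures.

Tension: T = A_s f_y = 12.19 × 60 = 731.4 kips.
Try a within the flange: a = T/(0.85 f'_c b_f) = 731.4/(0.85 × 3.5 × 41) = 5.996 in.
a = 5.996 > h_f = 4.9 in: the block extends into the web. Split into flange-overhang and web parts.
C_f = 0.85 f'_c (b_f − b_w) h_f = 0.85 × 3.5 × (41 − 10.9) × 4.9 = 438.8 kips.
Remaining web compression depth: a_w = (T − C_f)/(0.85 f'_c b_w) = (731.4 − 438.8)/(0.85 × 3.5 × 10.9) = 9.023 in.
M_n = C_f(d − h_f/2) + (T − C_f)(d − a_w/2) = 438.8 × (32 − 2.45) + 292.6 × (32 − 4.5115) = 12966.5 + 8043.1 = 21009.6 kip·in.
M_n = 21009.6/12 = 1750.80 kip·ft.

M_n ≈ 1750 kip·ft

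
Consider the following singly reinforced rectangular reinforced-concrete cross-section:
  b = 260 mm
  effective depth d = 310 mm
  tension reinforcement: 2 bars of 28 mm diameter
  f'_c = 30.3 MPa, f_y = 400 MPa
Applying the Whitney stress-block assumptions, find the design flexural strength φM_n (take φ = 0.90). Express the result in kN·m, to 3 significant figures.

A_s = 2 × 616 = 1232 mm².
T = A_s f_y = 1232 × 400 = 492800 N = 492.8 kN.
From C = T: a = T/(0.85 f'_c b) = 492800/(0.85 × 30.3 × 260) = 73.59 mm.
M_n = T(d − a/2) = 492.8 kN × (310 − 36.795) mm = 134.64 kN·m.
φM_n = 0.90 × 134.64 = 121.18 kN·m.

φM_n ≈ 121 kN·m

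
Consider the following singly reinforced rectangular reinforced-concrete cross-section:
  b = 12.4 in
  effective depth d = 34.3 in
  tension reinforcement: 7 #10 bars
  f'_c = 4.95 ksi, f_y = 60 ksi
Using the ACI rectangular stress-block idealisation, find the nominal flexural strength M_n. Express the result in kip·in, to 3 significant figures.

A_s = 7 × 1.27 = 8.89 in².
T = A_s f_y = 8.89 × 60 = 533.4 kips.
a = T/(0.85 f'_c b) = 533.4/(0.85 × 4.95 × 12.4) = 10.224 in.
M_n = T(d − a/2) = 533.4 × (34.3 − 5.112) = 15568.9 kip·in.

M_n ≈ 15600 kip·in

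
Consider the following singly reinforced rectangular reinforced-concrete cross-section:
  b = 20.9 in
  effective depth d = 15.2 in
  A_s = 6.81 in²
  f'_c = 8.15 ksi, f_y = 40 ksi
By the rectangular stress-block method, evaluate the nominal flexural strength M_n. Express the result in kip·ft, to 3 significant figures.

M_n ≈ 324 kip·ft

T = A_s f_y = 6.81 × 40 = 272.4 kips.
a = T/(0.85 f'_c b) = 272.4/(0.85 × 8.15 × 20.9) = 1.881 in.
M_n = T(d − a/2) = 272.4 × (15.2 − 0.9405) = 3884.3 kip·in = 3884.3/12 = 323.69 kip·ft.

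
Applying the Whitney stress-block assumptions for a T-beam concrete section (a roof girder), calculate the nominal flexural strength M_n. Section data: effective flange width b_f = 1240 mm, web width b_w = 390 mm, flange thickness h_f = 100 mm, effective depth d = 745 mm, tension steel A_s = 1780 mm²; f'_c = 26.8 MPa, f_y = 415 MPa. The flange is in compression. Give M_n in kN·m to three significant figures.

Tension: T = A_s f_y = 1780 × 415 = 738700 N.
Try a within the flange: a = T/(0.85 f'_c b_f) = 738700/(0.85 × 26.8 × 1240) = 26.15 mm.
Since a = 26.15 ≤ h_f = 100 mm, the stress block lies entirely in the flange; analyse as a rectangular beam of width b_f.
M_n = T(d − a/2) = 738700 × (745 − 13.075) = 540.67 × 10⁶ N·mm.
M_n = 540.67 kN·m.

M_n ≈ 541 kN·m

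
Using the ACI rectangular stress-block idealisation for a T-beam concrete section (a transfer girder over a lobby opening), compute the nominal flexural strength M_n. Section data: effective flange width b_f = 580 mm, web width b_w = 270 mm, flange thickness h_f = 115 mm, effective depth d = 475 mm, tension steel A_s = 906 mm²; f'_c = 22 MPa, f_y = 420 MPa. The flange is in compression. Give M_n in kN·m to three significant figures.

Tension: T = A_s f_y = 906 × 420 = 380520 N.
Try a within the flange: a = T/(0.85 f'_c b_f) = 380520/(0.85 × 22 × 580) = 35.08 mm.
Since a = 35.08 ≤ h_f = 115 mm, the stress block lies entirely in the flange; analyse as a rectangular beam of width b_f.
M_n = T(d − a/2) = 380520 × (475 − 17.54) = 174.07 × 10⁶ N·mm.
M_n = 174.07 kN·m.

M_n ≈ 174 kN·m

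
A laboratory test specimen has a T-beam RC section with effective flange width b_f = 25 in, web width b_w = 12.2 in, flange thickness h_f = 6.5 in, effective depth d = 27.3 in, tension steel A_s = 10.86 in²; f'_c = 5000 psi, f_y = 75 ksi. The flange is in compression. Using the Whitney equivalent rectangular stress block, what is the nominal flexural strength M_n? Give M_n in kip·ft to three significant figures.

M_n ≈ 1590 kip·ft

Tension: T = A_s f_y = 10.86 × 75 = 814.5 kips.
Try a within the flange: a = T/(0.85 f'_c b_f) = 814.5/(0.85 × 5 × 25) = 7.666 in.
a = 7.666 > h_f = 6.5 in: the block extends into the web. Split into flange-overhang and web parts.
C_f = 0.85 f'_c (b_f − b_w) h_f = 0.85 × 5 × (25 − 12.2) × 6.5 = 353.6 kips.
Remaining web compression depth: a_w = (T − C_f)/(0.85 f'_c b_w) = (814.5 − 353.6)/(0.85 × 5 × 12.2) = 8.889 in.
M_n = C_f(d − h_f/2) + (T − C_f)(d − a_w/2) = 353.6 × (27.3 − 3.25) + 460.9 × (27.3 − 4.4445) = 8504.1 + 10534.1 = 19038.2 kip·in.
M_n = 19038.2/12 = 1586.52 kip·ft.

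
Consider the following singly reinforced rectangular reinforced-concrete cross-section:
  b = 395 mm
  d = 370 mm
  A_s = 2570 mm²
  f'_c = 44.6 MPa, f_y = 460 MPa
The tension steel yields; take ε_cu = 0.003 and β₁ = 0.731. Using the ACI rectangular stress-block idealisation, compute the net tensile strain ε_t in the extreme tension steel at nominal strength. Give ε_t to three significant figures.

ε_t ≈ 0.00728

a = A_s f_y/(0.85 f'_c b) = 78.95 mm.
β₁ = 0.731, so c = a/β₁ = 78.95/0.731 = 108.00 mm.
From the linear strain diagram with ε_cu = 0.003: ε_t = 0.003 (d − c)/c = 0.003 × (370 − 108.00)/108.00 = 0.00728.
Since ε_t ≥ 0.005, the section is tension-controlled.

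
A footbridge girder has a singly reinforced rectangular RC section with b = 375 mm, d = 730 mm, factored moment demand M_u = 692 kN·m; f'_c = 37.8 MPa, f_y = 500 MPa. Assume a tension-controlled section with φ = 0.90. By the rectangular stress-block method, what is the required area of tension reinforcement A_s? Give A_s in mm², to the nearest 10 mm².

A_s ≈ 2250 mm²

M_n = M_u/φ = 692/0.90 = 768.889 kN·m.
With M_n = 0.85 f'_c a b (d − a/2), solve the quadratic for a:
a = d − √(d² − 2M_n/(0.85 f'_c b)) = 730 − √(730² − 2 × 768.889×10⁶/(0.85 × 37.8 × 375)) = 93.39 mm.
A_s = 0.85 f'_c a b / f_y = 0.85 × 37.8 × 93.39 × 375 / 500 = 2250.5 mm².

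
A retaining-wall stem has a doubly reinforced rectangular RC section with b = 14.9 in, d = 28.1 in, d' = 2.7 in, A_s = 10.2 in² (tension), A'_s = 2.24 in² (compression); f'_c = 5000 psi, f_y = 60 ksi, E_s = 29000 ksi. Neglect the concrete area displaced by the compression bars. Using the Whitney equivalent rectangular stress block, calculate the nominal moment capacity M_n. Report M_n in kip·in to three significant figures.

Assume both steels yield.
a = (A_s − A'_s) f_y/(0.85 f'_c b) = (10.2 − 2.24) × 60/(0.85 × 5 × 14.9) = 7.542 in.
c = a/β₁ = 7.542/0.8 = 9.428 in; ε'_s = 0.003(c − d')/c = 0.0021 ≥ ε_y = 0.0021, so the compression steel yields.
M_n = (A_s − A'_s) f_y (d − a/2) + A'_s f_y (d − d') = 477.6 × (28.1 − 3.771) + 134.4 × (28.1 − 2.7) = 11619.5 + 3413.8 = 15033.3 kip·in.

M_n ≈ 15000 kip·in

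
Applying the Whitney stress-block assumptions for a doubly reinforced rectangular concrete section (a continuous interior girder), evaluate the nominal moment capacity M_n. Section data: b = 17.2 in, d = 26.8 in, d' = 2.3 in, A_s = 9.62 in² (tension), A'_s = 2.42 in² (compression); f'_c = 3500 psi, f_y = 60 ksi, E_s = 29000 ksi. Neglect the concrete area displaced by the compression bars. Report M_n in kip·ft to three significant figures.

Assume both steels yield.
a = (A_s − A'_s) f_y/(0.85 f'_c b) = (9.62 − 2.42) × 60/(0.85 × 3.5 × 17.2) = 8.442 in.
c = a/β₁ = 8.442/0.85 = 9.932 in; ε'_s = 0.003(c − d')/c = 0.0023 ≥ ε_y = 0.0021, so the compression steel yields.
M_n = (A_s − A'_s) f_y (d − a/2) + A'_s f_y (d − d') = 432 × (26.8 − 4.221) + 145.2 × (26.8 − 2.3) = 9754.1 + 3557.4 = 13311.5 kip·in = 13311.5/12 = 1109.29 kip·ft.

M_n ≈ 1110 kip·ft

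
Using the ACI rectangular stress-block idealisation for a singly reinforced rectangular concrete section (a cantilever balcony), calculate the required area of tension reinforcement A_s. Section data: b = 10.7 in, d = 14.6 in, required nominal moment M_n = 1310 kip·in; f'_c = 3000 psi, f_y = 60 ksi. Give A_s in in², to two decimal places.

From M_n = 0.85 f'_c a b (d − a/2):
a = d − √(d² − 2M_n/(0.85 f'_c b)) = 14.6 − √(14.6² − 2 × 1310/(0.85 × 3 × 10.7)) = 3.777 in.
A_s = 0.85 f'_c a b / f_y = 0.85 × 3 × 3.777 × 10.7 / 60 = 1.718 in².

A_s ≈ 1.72 in²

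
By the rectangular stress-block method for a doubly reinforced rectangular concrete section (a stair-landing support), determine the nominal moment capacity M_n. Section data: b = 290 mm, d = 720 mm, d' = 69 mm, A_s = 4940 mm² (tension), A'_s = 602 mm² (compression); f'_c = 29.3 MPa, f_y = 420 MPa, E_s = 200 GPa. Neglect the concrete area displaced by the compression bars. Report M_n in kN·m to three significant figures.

Assume both tension and compression steel yield.
Net tension couple steel: A_s − A'_s = 4338 mm².
a = (A_s − A'_s) f_y / (0.85 f'_c b) = 1821960/(0.85 × 29.3 × 290) = 252.26 mm.
c = a/β₁ = 252.26/0.841 = 299.95 mm; ε'_s = 0.003(c − d')/c = 0.0023 ≥ f_y/E_s = 0.0021, so compression steel does yield.
M_n = (A_s − A'_s) f_y (d − a/2) + A'_s f_y (d − d') = [1821960 × (720 − 126.13) + 252840 × (720 − 69)] × 10⁻⁶ = 1082.01 + 164.60 = 1246.61 kN·m.

M_n ≈ 1250 kN·m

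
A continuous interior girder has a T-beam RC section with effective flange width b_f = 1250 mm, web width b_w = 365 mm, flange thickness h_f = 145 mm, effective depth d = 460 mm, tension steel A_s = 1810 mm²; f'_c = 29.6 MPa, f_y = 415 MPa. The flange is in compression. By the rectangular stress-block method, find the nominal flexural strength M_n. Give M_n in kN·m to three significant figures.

M_n ≈ 337 kN·m

Tension: T = A_s f_y = 1810 × 415 = 751150 N.
Try a within the flange: a = T/(0.85 f'_c b_f) = 751150/(0.85 × 29.6 × 1250) = 23.88 mm.
Since a = 23.88 ≤ h_f = 145 mm, the stress block lies entirely in the flange; analyse as a rectangular beam of width b_f.
M_n = T(d − a/2) = 751150 × (460 − 11.94) = 336.56 × 10⁶ N·mm.
M_n = 336.56 kN·m.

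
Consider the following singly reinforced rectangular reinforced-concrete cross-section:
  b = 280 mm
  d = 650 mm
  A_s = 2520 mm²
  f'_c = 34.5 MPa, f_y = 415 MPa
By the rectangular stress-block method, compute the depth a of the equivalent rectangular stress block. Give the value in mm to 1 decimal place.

T = A_s f_y = 2520 × 415 = 1045800 N = 1045.8 kN.
Setting C = 0.85 f'_c a b equal to T: a = 1045800/(0.85 × 34.5 × 280) = 127.4 mm.

a ≈ 127.4 mm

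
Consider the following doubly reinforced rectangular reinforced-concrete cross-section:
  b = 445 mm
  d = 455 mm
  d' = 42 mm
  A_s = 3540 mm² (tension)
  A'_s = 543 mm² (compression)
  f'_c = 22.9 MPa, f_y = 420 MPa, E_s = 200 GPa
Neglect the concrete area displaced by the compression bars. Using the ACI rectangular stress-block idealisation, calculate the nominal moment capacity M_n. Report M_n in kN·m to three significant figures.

M_n ≈ 575 kN·m

Assume both tension and compression steel yield.
Net tension couple steel: A_s − A'_s = 2997 mm².
a = (A_s − A'_s) f_y / (0.85 f'_c b) = 1258740/(0.85 × 22.9 × 445) = 145.32 mm.
c = a/β₁ = 145.32/0.85 = 170.96 mm; ε'_s = 0.003(c − d')/c = 0.0023 ≥ f_y/E_s = 0.0021, so compression steel does yield.
M_n = (A_s − A'_s) f_y (d − a/2) + A'_s f_y (d − d') = [1258740 × (455 − 72.66) + 228060 × (455 − 42)] × 10⁻⁶ = 481.27 + 94.19 = 575.46 kN·m.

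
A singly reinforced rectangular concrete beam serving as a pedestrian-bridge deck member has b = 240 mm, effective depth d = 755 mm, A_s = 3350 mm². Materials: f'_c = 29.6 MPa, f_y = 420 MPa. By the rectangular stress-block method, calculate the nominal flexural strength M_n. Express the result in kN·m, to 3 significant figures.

T = A_s f_y = 3350 × 420 = 1407000 N = 1407 kN.
From C = T: a = T/(0.85 f'_c b) = 1407000/(0.85 × 29.6 × 240) = 233.01 mm.
M_n = T(d − a/2) = 1407 kN × (755 − 116.505) mm = 898.36 kN·m.

M_n ≈ 898 kN·m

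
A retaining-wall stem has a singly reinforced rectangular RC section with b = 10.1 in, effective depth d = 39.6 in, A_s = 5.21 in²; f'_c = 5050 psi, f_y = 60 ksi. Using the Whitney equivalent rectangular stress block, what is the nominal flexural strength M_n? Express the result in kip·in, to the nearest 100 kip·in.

M_n ≈ 11300 kip·in

T = A_s f_y = 5.21 × 60 = 312.6 kips.
a = T/(0.85 f'_c b) = 312.6/(0.85 × 5.05 × 10.1) = 7.210 in.
M_n = T(d − a/2) = 312.6 × (39.6 − 3.605) = 11252.0 kip·in.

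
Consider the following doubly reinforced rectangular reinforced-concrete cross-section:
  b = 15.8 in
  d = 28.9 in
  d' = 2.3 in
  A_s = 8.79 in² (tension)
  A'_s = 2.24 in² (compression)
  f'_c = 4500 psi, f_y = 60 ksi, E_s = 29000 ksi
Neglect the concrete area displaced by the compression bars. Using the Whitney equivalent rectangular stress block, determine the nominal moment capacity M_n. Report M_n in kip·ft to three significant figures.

Assume both steels yield.
a = (A_s − A'_s) f_y/(0.85 f'_c b) = (8.79 − 2.24) × 60/(0.85 × 4.5 × 15.8) = 6.503 in.
c = a/β₁ = 6.503/0.825 = 7.882 in; ε'_s = 0.003(c − d')/c = 0.0021 ≥ ε_y = 0.0021, so the compression steel yields.
M_n = (A_s − A'_s) f_y (d − a/2) + A'_s f_y (d − d') = 393 × (28.9 − 3.2515) + 134.4 × (28.9 − 2.3) = 10079.9 + 3575.0 = 13654.9 kip·in = 13654.9/12 = 1137.91 kip·ft.

M_n ≈ 1140 kip·ft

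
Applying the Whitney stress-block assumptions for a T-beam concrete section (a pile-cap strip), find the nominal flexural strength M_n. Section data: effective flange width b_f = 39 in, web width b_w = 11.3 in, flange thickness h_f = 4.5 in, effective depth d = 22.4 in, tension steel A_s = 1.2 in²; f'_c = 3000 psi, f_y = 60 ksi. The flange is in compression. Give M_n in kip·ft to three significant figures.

Tension: T = A_s f_y = 1.2 × 60 = 72 kips.
Try a within the flange: a = T/(0.85 f'_c b_f) = 72/(0.85 × 3 × 39) = 0.724 in.
Since a = 0.724 ≤ h_f = 4.5 in, the stress block lies entirely in the flange; analyse as a rectangular beam of width b_f.
M_n = T(d − a/2) = 72 × (22.4 − 0.362) = 1586.7 kip·in.
M_n = 1586.7/12 = 132.23 kip·ft.

M_n ≈ 132 kip·ft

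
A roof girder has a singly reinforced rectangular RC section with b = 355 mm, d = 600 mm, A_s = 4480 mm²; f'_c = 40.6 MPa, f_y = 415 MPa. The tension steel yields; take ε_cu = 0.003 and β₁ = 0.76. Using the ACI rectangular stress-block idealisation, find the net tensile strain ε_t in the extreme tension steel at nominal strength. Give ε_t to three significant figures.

a = A_s f_y/(0.85 f'_c b) = 151.76 mm.
β₁ = 0.76, so c = a/β₁ = 151.76/0.76 = 199.68 mm.
From the linear strain diagram with ε_cu = 0.003: ε_t = 0.003 (d − c)/c = 0.003 × (600 − 199.68)/199.68 = 0.00601.
Since ε_t ≥ 0.005, the section is tension-controlled.

ε_t ≈ 0.00601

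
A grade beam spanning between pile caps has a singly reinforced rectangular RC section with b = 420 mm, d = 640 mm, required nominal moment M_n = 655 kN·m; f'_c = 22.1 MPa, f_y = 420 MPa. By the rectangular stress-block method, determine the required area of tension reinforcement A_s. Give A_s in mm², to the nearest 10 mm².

With M_n = 0.85 f'_c a b (d − a/2), solve the quadratic for a:
a = d − √(d² − 2M_n/(0.85 f'_c b)) = 640 − √(640² − 2 × 655×10⁶/(0.85 × 22.1 × 420)) = 146.48 mm.
A_s = 0.85 f'_c a b / f_y = 0.85 × 22.1 × 146.48 × 420 / 420 = 2751.6 mm².

A_s ≈ 2750 mm²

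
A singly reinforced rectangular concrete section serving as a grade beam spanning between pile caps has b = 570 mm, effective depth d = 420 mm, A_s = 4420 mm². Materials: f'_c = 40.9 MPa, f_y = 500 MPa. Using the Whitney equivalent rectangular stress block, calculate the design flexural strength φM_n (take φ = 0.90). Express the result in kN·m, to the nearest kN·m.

φM_n ≈ 724 kN·m

T = A_s f_y = 4420 × 500 = 2210000 N = 2210 kN.
From C = T: a = T/(0.85 f'_c b) = 2210000/(0.85 × 40.9 × 570) = 111.53 mm.
M_n = T(d − a/2) = 2210 kN × (420 − 55.765) mm = 804.96 kN·m.
φM_n = 0.90 × 804.96 = 724.46 kN·m.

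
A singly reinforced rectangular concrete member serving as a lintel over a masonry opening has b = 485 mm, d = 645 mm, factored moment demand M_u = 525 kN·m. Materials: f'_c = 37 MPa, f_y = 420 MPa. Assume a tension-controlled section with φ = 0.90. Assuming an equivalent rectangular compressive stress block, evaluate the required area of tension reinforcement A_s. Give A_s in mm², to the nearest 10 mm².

M_n = M_u/φ = 525/0.90 = 583.333 kN·m.
With M_n = 0.85 f'_c a b (d − a/2), solve the quadratic for a:
a = d − √(d² − 2M_n/(0.85 f'_c b)) = 645 − √(645² − 2 × 583.333×10⁶/(0.85 × 37 × 485)) = 62.30 mm.
A_s = 0.85 f'_c a b / f_y = 0.85 × 37 × 62.30 × 485 / 420 = 2262.6 mm².

A_s ≈ 2260 mm²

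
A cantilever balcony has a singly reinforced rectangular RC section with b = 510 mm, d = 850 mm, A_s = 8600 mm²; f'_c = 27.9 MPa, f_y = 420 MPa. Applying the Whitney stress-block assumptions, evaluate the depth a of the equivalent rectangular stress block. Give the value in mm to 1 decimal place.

T = A_s f_y = 8600 × 420 = 3612000 N = 3612 kN.
Setting C = 0.85 f'_c a b equal to T: a = 3612000/(0.85 × 27.9 × 510) = 298.6 mm.

a ≈ 298.6 mm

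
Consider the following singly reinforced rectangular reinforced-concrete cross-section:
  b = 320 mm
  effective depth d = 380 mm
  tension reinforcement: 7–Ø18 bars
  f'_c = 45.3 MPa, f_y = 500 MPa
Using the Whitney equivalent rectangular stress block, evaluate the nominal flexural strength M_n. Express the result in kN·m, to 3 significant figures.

M_n ≈ 306 kN·m

A_s = 7 × 254 = 1778 mm².
T = A_s f_y = 1778 × 500 = 889000 N = 889 kN.
From C = T: a = T/(0.85 f'_c b) = 889000/(0.85 × 45.3 × 320) = 72.15 mm.
M_n = T(d − a/2) = 889 kN × (380 − 36.075) mm = 305.75 kN·m.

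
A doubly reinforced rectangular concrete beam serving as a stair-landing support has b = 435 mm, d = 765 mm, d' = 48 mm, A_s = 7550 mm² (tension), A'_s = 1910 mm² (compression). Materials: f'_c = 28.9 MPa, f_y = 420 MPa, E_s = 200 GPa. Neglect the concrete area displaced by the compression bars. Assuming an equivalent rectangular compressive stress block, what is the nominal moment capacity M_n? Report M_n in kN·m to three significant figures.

Assume both tension and compression steel yield.
Net tension couple steel: A_s − A'_s = 5640 mm².
a = (A_s − A'_s) f_y / (0.85 f'_c b) = 2368800/(0.85 × 28.9 × 435) = 221.68 mm.
c = a/β₁ = 221.68/0.844 = 262.65 mm; ε'_s = 0.003(c − d')/c = 0.0025 ≥ f_y/E_s = 0.0021, so compression steel does yield.
M_n = (A_s − A'_s) f_y (d − a/2) + A'_s f_y (d − d') = [2368800 × (765 − 110.84) + 802200 × (765 − 48)] × 10⁻⁶ = 1549.57 + 575.18 = 2124.75 kN·m.

M_n ≈ 2120 kN·m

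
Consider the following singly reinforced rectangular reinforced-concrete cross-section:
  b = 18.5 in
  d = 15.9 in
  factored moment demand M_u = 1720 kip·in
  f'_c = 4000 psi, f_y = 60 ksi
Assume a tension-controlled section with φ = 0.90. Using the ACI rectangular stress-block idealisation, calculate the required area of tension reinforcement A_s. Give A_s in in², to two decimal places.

M_n = M_u/φ = 1720/0.90 = 1911.11 kip·in.
From M_n = 0.85 f'_c a b (d − a/2):
a = d − √(d² − 2M_n/(0.85 f'_c b)) = 15.9 − √(15.9² − 2 × 1911.11/(0.85 × 4 × 18.5)) = 2.042 in.
A_s = 0.85 f'_c a b / f_y = 0.85 × 4 × 2.042 × 18.5 / 60 = 2.141 in².

A_s ≈ 2.14 in²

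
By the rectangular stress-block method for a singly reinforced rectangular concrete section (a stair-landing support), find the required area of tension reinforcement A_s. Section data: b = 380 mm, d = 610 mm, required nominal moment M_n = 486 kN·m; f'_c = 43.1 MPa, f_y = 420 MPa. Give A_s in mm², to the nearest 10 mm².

A_s ≈ 2000 mm²

With M_n = 0.85 f'_c a b (d − a/2), solve the quadratic for a:
a = d − √(d² − 2M_n/(0.85 f'_c b)) = 610 − √(610² − 2 × 486×10⁶/(0.85 × 43.1 × 380)) = 60.20 mm.
A_s = 0.85 f'_c a b / f_y = 0.85 × 43.1 × 60.20 × 380 / 420 = 1995.4 mm².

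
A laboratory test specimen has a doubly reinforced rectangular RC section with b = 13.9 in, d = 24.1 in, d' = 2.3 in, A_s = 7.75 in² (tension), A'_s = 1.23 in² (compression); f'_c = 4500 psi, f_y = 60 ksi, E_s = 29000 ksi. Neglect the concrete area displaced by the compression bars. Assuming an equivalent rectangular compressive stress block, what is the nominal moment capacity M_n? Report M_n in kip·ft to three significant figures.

M_n ≈ 800 kip·ft

Assume both steels yield.
a = (A_s − A'_s) f_y/(0.85 f'_c b) = (7.75 − 1.23) × 60/(0.85 × 4.5 × 13.9) = 7.358 in.
c = a/β₁ = 7.358/0.825 = 8.919 in; ε'_s = 0.003(c − d')/c = 0.0022 ≥ ε_y = 0.0021, so the compression steel yields.
M_n = (A_s − A'_s) f_y (d − a/2) + A'_s f_y (d − d') = 391.2 × (24.1 − 3.679) + 73.8 × (24.1 − 2.3) = 7988.7 + 1608.8 = 9597.5 kip·in = 9597.5/12 = 799.79 kip·ft.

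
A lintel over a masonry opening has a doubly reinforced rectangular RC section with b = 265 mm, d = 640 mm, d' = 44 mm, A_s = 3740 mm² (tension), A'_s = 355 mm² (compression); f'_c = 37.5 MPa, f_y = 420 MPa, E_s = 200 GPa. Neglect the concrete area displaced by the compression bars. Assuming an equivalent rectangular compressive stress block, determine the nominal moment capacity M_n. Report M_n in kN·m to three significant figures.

M_n ≈ 879 kN·m

Assume both tension and compression steel yield.
Net tension couple steel: A_s − A'_s = 3385 mm².
a = (A_s − A'_s) f_y / (0.85 f'_c b) = 1421700/(0.85 × 37.5 × 265) = 168.31 mm.
c = a/β₁ = 168.31/0.782 = 215.23 mm; ε'_s = 0.003(c − d')/c = 0.0024 ≥ f_y/E_s = 0.0021, so compression steel does yield.
M_n = (A_s − A'_s) f_y (d − a/2) + A'_s f_y (d − d') = [1421700 × (640 − 84.155) + 149100 × (640 − 44)] × 10⁻⁶ = 790.24 + 88.86 = 879.10 kN·m.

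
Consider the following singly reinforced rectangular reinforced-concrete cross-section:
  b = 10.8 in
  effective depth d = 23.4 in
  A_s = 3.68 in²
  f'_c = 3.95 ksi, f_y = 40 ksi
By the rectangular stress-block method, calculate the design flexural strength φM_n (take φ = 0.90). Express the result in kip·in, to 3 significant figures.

φM_n ≈ 2830 kip·in

T = A_s f_y = 3.68 × 40 = 147.2 kips.
a = T/(0.85 f'_c b) = 147.2/(0.85 × 3.95 × 10.8) = 4.059 in.
M_n = T(d − a/2) = 147.2 × (23.4 − 2.0295) = 3145.7 kip·in.
φM_n = 0.90 × 3145.7 = 2831.1 kip·in.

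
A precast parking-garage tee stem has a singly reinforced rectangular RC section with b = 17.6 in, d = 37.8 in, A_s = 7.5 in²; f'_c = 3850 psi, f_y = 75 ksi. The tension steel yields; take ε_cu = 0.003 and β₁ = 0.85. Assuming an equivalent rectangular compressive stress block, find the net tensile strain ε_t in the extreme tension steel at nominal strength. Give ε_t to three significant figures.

a = A_s f_y/(0.85 f'_c b) = 9.766 in.
β₁ = 0.85, so c = a/β₁ = 9.766/0.85 = 11.489 in.
From the linear strain diagram with ε_cu = 0.003: ε_t = 0.003 (d − c)/c = 0.003 × (37.8 − 11.489)/11.489 = 0.00687.
Since ε_t ≥ 0.005, the section is tension-controlled.

ε_t ≈ 0.00687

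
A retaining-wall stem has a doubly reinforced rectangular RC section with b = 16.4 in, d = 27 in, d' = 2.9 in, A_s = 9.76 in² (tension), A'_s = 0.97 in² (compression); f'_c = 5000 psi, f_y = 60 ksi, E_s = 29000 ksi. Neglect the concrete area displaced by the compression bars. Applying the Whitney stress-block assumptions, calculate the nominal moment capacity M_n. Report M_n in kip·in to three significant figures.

Assume both steels yield.
a = (A_s − A'_s) f_y/(0.85 f'_c b) = (9.76 − 0.97) × 60/(0.85 × 5 × 16.4) = 7.567 in.
c = a/β₁ = 7.567/0.8 = 9.459 in; ε'_s = 0.003(c − d')/c = 0.0021 ≥ ε_y = 0.0021, so the compression steel yields.
M_n = (A_s − A'_s) f_y (d − a/2) + A'_s f_y (d − d') = 527.4 × (27 − 3.7835) + 58.2 × (27 − 2.9) = 12244.4 + 1402.6 = 13647.0 kip·in.

M_n ≈ 13600 kip·in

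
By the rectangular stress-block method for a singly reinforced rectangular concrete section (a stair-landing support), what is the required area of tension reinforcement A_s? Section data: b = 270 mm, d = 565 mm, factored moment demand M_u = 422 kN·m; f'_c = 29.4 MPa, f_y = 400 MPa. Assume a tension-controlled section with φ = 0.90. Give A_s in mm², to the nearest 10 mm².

A_s ≈ 2370 mm²

M_n = M_u/φ = 422/0.90 = 468.889 kN·m.
With M_n = 0.85 f'_c a b (d − a/2), solve the quadratic for a:
a = d − √(d² − 2M_n/(0.85 f'_c b)) = 565 − √(565² − 2 × 468.889×10⁶/(0.85 × 29.4 × 270)) = 140.45 mm.
A_s = 0.85 f'_c a b / f_y = 0.85 × 29.4 × 140.45 × 270 / 400 = 2369.1 mm².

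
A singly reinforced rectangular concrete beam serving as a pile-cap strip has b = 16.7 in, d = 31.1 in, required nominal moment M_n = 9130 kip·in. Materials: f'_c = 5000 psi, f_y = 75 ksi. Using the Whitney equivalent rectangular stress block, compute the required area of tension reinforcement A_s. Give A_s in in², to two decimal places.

From M_n = 0.85 f'_c a b (d − a/2):
a = d − √(d² − 2M_n/(0.85 f'_c b)) = 31.1 − √(31.1² − 2 × 9130/(0.85 × 5 × 16.7)) = 4.455 in.
A_s = 0.85 f'_c a b / f_y = 0.85 × 5 × 4.455 × 16.7 / 75 = 4.216 in².

A_s ≈ 4.22 in²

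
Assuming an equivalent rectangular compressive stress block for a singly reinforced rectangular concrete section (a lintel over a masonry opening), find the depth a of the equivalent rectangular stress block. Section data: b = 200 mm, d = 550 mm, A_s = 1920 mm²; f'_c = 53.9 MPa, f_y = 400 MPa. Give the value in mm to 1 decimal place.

T = A_s f_y = 1920 × 400 = 768000 N = 768 kN.
Setting C = 0.85 f'_c a b equal to T: a = 768000/(0.85 × 53.9 × 200) = 83.8 mm.

a ≈ 83.8 mm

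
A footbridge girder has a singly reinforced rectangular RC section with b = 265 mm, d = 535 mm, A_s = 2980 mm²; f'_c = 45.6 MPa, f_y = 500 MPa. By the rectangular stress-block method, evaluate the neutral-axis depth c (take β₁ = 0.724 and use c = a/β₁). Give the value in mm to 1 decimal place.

c ≈ 200.4 mm

T = A_s f_y = 2980 × 500 = 1490000 N = 1490 kN.
Setting C = 0.85 f'_c a b equal to T: a = 1490000/(0.85 × 45.6 × 265) = 145.063 mm.
With β₁ = 0.724, c = a/β₁ = 145.063/0.724 = 200.4 mm.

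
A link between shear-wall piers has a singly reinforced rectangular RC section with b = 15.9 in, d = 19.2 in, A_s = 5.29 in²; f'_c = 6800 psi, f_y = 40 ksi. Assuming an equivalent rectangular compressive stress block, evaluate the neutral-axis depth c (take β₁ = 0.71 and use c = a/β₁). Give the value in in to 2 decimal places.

T = A_s f_y = 5.29 × 40 = 211.6 kips.
a = T/(0.85 f'_c b) = 211.6/(0.85 × 6.8 × 15.9) = 2.3025 in.
With β₁ = 0.71, c = a/β₁ = 2.3025/0.71 = 3.24 in.

c ≈ 3.24 in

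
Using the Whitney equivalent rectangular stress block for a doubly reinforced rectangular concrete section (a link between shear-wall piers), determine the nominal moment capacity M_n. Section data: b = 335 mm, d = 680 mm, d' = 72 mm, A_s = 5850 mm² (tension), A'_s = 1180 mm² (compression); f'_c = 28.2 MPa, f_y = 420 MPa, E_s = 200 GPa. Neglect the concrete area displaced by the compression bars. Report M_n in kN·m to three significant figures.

M_n ≈ 1400 kN·m

Assume both tension and compression steel yield.
Net tension couple steel: A_s − A'_s = 4670 mm².
a = (A_s − A'_s) f_y / (0.85 f'_c b) = 1961400/(0.85 × 28.2 × 335) = 244.26 mm.
c = a/β₁ = 244.26/0.849 = 287.70 mm; ε'_s = 0.003(c − d')/c = 0.0022 ≥ f_y/E_s = 0.0021, so compression steel does yield.
M_n = (A_s − A'_s) f_y (d − a/2) + A'_s f_y (d − d') = [1961400 × (680 − 122.13) + 495600 × (680 − 72)] × 10⁻⁶ = 1094.21 + 301.32 = 1395.53 kN·m.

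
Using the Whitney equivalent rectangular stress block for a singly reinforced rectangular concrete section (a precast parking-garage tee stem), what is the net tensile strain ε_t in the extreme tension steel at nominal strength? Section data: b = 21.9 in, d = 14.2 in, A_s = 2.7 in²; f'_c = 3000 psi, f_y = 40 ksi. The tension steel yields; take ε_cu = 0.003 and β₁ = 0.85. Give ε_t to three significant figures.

ε_t ≈ 0.0157

a = A_s f_y/(0.85 f'_c b) = 1.934 in.
β₁ = 0.85, so c = a/β₁ = 1.934/0.85 = 2.275 in.
From the linear strain diagram with ε_cu = 0.003: ε_t = 0.003 (d − c)/c = 0.003 × (14.2 − 2.275)/2.275 = 0.0157.
Since ε_t ≥ 0.005, the section is tension-controlled.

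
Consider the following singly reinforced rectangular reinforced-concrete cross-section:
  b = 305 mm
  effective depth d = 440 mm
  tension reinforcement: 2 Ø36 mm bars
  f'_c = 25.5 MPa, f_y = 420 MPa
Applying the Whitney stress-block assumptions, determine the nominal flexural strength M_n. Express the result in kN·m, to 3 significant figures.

A_s = 2 × 1018 = 2036 mm².
T = A_s f_y = 2036 × 420 = 855120 N = 855.12 kN.
From C = T: a = T/(0.85 f'_c b) = 855120/(0.85 × 25.5 × 305) = 129.35 mm.
M_n = T(d − a/2) = 855.12 kN × (440 − 64.675) mm = 320.95 kN·m.

M_n ≈ 321 kN·m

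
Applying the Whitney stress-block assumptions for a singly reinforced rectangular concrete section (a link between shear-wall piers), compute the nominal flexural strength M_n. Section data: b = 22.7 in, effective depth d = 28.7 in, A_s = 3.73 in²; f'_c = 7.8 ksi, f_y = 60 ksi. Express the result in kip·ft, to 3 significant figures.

M_n ≈ 521 kip·ft

T = A_s f_y = 3.73 × 60 = 223.8 kips.
a = T/(0.85 f'_c b) = 223.8/(0.85 × 7.8 × 22.7) = 1.487 in.
M_n = T(d − a/2) = 223.8 × (28.7 − 0.7435) = 6256.7 kip·in = 6256.7/12 = 521.39 kip·ft.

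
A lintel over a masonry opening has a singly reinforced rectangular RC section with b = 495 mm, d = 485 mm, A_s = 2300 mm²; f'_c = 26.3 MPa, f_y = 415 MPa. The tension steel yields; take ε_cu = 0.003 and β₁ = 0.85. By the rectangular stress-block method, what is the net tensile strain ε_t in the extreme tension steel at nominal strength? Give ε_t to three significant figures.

a = A_s f_y/(0.85 f'_c b) = 86.26 mm.
β₁ = 0.85, so c = a/β₁ = 86.26/0.85 = 101.48 mm.
From the linear strain diagram with ε_cu = 0.003: ε_t = 0.003 (d − c)/c = 0.003 × (485 − 101.48)/101.48 = 0.0113.
Since ε_t ≥ 0.005, the section is tension-controlled.

ε_t ≈ 0.0113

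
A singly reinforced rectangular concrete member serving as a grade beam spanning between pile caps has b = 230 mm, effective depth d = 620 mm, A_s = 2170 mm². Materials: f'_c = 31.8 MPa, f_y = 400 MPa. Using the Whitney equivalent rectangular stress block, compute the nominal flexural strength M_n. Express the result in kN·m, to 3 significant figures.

M_n ≈ 478 kN·m

T = A_s f_y = 2170 × 400 = 868000 N = 868 kN.
From C = T: a = T/(0.85 f'_c b) = 868000/(0.85 × 31.8 × 230) = 139.62 mm.
M_n = T(d − a/2) = 868 kN × (620 − 69.81) mm = 477.56 kN·m.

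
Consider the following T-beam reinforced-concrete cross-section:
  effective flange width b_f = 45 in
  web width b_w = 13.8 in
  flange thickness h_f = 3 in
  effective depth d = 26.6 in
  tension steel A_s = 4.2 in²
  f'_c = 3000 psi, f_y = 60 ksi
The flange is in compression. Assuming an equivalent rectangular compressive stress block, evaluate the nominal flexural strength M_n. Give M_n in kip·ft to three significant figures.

M_n ≈ 536 kip·ft

Tension: T = A_s f_y = 4.2 × 60 = 252 kips.
Try a within the flange: a = T/(0.85 f'_c b_f) = 252/(0.85 × 3 × 45) = 2.196 in.
Since a = 2.196 ≤ h_f = 3 in, the stress block lies entirely in the flange; analyse as a rectangular beam of width b_f.
M_n = T(d − a/2) = 252 × (26.6 − 1.098) = 6426.5 kip·in.
M_n = 6426.5/12 = 535.54 kip·ft.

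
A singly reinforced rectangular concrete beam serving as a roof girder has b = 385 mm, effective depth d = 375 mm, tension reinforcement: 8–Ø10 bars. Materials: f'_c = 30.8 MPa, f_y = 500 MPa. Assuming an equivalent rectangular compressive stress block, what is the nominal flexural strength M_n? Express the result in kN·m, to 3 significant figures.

A_s = 8 × 78.5 = 628 mm².
T = A_s f_y = 628 × 500 = 314000 N = 314 kN.
From C = T: a = T/(0.85 f'_c b) = 314000/(0.85 × 30.8 × 385) = 31.15 mm.
M_n = T(d − a/2) = 314 kN × (375 − 15.575) mm = 112.86 kN·m.

M_n ≈ 113 kN·m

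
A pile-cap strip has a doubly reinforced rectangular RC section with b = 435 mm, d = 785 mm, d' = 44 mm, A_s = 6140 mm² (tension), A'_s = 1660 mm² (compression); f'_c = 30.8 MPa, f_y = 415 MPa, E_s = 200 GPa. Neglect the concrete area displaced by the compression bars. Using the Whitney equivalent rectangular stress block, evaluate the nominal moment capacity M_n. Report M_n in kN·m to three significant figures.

M_n ≈ 1820 kN·m

Assume both tension and compression steel yield.
Net tension couple steel: A_s − A'_s = 4480 mm².
a = (A_s − A'_s) f_y / (0.85 f'_c b) = 1859200/(0.85 × 30.8 × 435) = 163.26 mm.
c = a/β₁ = 163.26/0.83 = 196.70 mm; ε'_s = 0.003(c − d')/c = 0.0023 ≥ f_y/E_s = 0.0021, so compression steel does yield.
M_n = (A_s − A'_s) f_y (d − a/2) + A'_s f_y (d − d') = [1859200 × (785 − 81.63) + 688900 × (785 − 44)] × 10⁻⁶ = 1307.71 + 510.47 = 1818.18 kN·m.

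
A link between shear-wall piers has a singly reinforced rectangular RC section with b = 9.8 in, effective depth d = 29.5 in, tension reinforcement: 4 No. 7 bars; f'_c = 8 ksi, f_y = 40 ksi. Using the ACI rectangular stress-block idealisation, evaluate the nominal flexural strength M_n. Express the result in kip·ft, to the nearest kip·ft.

M_n ≈ 230 kip·ft

A_s = 4 × 0.6 = 2.4 in².
T = A_s f_y = 2.4 × 40 = 96 kips.
a = T/(0.85 f'_c b) = 96/(0.85 × 8 × 9.8) = 1.441 in.
M_n = T(d − a/2) = 96 × (29.5 − 0.7205) = 2762.8 kip·in = 2762.8/12 = 230.23 kip·ft.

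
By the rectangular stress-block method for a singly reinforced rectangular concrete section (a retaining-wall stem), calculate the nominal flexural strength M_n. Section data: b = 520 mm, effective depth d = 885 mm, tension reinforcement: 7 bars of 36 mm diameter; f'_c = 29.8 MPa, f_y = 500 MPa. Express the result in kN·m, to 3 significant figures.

A_s = 7 × 1018 = 7126 mm².
T = A_s f_y = 7126 × 500 = 3563000 N = 3563 kN.
From C = T: a = T/(0.85 f'_c b) = 3563000/(0.85 × 29.8 × 520) = 270.51 mm.
M_n = T(d − a/2) = 3563 kN × (885 − 135.255) mm = 2671.34 kN·m.

M_n ≈ 2670 kN·m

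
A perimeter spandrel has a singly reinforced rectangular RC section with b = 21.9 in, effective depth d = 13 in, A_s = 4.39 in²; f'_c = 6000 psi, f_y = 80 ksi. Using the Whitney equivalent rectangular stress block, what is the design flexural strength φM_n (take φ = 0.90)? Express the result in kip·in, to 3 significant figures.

φM_n ≈ 3610 kip·in

T = A_s f_y = 4.39 × 80 = 351.2 kips.
a = T/(0.85 f'_c b) = 351.2/(0.85 × 6 × 21.9) = 3.144 in.
M_n = T(d − a/2) = 351.2 × (13 − 1.572) = 4013.5 kip·in.
φM_n = 0.90 × 4013.5 = 3612.2 kip·in.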